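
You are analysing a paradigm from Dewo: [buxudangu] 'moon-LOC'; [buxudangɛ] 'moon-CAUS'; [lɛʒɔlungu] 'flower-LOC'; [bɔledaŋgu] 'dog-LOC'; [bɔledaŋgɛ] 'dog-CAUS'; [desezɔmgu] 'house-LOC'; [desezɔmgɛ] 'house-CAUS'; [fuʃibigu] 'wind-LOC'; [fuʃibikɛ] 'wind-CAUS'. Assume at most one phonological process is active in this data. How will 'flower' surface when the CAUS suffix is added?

[lɛʒɔlungɛ]

The CAUS morpheme has two allomorphs, [-gɛ] and [-kɛ].
The LOC suffix, which begins with [g], is invariant after every stem; so [g] is not altered by any rule here.
So the underlying form is /-kɛ/, and voiceless stops become voiced after a nasal.
After 'flower', which ends in a nasal, the suffix surfaces as [-gɛ], giving [lɛʒɔlungɛ].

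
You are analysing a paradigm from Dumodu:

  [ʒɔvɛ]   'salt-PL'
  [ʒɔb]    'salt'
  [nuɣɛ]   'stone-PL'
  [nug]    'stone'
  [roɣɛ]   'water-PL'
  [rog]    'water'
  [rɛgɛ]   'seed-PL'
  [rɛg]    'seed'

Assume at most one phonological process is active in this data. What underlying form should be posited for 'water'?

/roɣ/

'water' shows [ɣ] ~ [g] at the end of the stem ([roɣɛ] vs [rog]).
If /g/ were underlying and a rule turned it into [ɣ] before the PL suffix, 'seed' would also alternate; but it has [g] in both [rɛgɛ] and [rɛg].
The underlying segment must be /ɣ/; voiced fricatives become stops word-finally, yielding [g] there.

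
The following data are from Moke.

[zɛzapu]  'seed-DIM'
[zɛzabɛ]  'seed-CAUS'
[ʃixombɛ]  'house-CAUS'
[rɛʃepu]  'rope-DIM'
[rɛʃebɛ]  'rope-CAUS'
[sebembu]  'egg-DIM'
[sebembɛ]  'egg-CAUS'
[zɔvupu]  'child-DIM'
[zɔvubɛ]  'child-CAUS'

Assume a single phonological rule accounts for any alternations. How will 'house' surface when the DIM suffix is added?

[ʃixombu]

The DIM suffix surfaces as [-bu] and [-pu], depending on the final segment of the stem.
The CAUS suffix, which begins with [b], is invariant after every stem; so [b] is not altered by any rule here.
So the underlying form is /-pu/, and voiceless stops become voiced after a nasal.
After 'house', which ends in a nasal, the suffix surfaces as [-bu], giving [ʃixombu].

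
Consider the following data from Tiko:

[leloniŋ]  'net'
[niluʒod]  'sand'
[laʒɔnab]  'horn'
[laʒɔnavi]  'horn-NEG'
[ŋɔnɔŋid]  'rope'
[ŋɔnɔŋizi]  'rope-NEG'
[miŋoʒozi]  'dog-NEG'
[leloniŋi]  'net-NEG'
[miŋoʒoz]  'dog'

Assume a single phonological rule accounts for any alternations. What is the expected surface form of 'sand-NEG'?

The root 'rope' surfaces as [ŋɔnɔŋid] and [ŋɔnɔŋizi], with a stem-final [d] ~ [z] alternation.
But 'dog' keeps [z] in both environments ([miŋoʒoz], [miŋoʒozi]), so there is no rule changing /z/ to [d] in isolation.
So /d/ is underlying, and a rule of intervocalic spirantization — voiced stops become fricatives between vowels — gives [z].
The one attested form of 'sand', [niluʒod], shows underlying /niluʒod/. Applying the same rule between vowels gives [niluʒozi].

[niluʒozi]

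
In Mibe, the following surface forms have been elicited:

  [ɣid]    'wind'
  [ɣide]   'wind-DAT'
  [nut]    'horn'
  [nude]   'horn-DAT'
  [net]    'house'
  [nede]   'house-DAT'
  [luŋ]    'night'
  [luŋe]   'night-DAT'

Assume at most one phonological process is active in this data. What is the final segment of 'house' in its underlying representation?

The stem for 'house' ends in [t] in [net] but [d] in [nede].
But 'wind' keeps [d] in both environments ([ɣid], [ɣide]), so there is no rule changing /d/ to [t] in isolation.
The alternation reflects intervocalic voicing: voiceless stops become voiced between vowels. /t/ is underlying.

/t/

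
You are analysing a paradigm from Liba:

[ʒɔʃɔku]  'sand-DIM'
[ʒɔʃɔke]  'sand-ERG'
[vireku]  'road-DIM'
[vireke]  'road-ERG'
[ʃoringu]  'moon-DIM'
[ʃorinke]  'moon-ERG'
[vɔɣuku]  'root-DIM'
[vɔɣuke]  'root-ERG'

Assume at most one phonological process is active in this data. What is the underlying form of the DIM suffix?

/-gu/

The DIM morpheme has two allomorphs, [-gu] and [-ku].
The ERG suffix, which begins with [k], is invariant after every stem; so [k] is not altered by any rule here.
The DIM suffix is therefore /-gu/ underlyingly, with post-vocalic devoicing: voiced stops become voiceless after a vowel.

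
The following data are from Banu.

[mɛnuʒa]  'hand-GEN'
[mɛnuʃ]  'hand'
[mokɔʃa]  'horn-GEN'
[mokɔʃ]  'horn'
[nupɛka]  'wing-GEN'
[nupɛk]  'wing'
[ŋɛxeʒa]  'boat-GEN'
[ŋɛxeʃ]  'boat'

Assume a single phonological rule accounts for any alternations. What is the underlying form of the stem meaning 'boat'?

/ŋɛxeʒ/

In [ŋɛxeʒa] and [ŋɛxeʃ] the final segment of 'boat' alternates: [ʒ] ~ [ʃ].
But 'horn' keeps [ʃ] in both environments ([mokɔʃa], [mokɔʃ]), so there is no rule changing /ʃ/ to [ʒ] before the GEN suffix.
So /ʒ/ is underlying, and a rule of word-final obstruent devoicing — voiced obstruents become voiceless word-finally — gives [ʃ].
Hence 'boat' is /ŋɛxeʒ/ underlyingly.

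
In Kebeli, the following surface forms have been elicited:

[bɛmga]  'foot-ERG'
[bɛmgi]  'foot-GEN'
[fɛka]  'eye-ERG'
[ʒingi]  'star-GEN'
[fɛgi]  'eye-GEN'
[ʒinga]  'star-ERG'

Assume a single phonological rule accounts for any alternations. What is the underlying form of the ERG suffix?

The ERG morpheme has two allomorphs, [-ga] and [-ka].
The GEN suffix, which begins with [g], is invariant after every stem; so [g] is not altered by any rule here.
So the underlying form is /-ka/, and voiceless stops become voiced after a nasal.

/-ka/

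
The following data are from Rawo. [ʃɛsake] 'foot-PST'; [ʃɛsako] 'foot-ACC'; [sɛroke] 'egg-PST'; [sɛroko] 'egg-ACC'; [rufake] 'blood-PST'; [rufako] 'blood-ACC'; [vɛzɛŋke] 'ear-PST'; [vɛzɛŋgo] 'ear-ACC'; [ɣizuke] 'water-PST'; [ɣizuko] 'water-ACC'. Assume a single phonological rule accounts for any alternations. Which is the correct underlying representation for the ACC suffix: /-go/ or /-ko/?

The ACC suffix surfaces as [-go] and [-ko], depending on the final segment of the stem.
By contrast the PST suffix keeps its initial [k] throughout — that segment must be underlying.
The ACC suffix is therefore /-go/ underlyingly, with post-vocalic devoicing: voiced stops become voiceless after a vowel.

/-go/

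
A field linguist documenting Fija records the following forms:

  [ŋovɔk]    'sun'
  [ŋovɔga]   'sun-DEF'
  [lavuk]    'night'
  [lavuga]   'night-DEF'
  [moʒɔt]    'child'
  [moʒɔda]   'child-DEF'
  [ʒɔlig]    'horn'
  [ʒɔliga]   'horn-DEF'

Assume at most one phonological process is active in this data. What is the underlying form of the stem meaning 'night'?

In [lavuk] and [lavuga] the final segment of 'night' alternates: [k] ~ [g].
But 'horn' keeps [g] in both environments ([ʒɔlig], [ʒɔliga]), so there is no rule changing /g/ to [k] in isolation.
The alternation reflects intervocalic voicing: voiceless stops become voiced between vowels. /k/ is underlying.

/lavuk/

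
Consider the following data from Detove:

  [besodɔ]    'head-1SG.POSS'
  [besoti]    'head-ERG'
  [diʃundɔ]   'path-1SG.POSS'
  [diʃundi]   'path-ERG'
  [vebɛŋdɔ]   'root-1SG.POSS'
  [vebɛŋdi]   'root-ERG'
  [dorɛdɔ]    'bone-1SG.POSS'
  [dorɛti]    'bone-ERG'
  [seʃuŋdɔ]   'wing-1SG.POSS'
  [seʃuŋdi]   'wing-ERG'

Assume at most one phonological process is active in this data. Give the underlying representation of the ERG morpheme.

/-ti/

The ERG suffix surfaces as [-di] and [-ti], depending on the final segment of the stem.
The 1SG.POSS suffix, which begins with [d], is invariant after every stem; so [d] is not altered by any rule here.
The ERG suffix is therefore /-ti/ underlyingly, with post-nasal voicing: voiceless stops become voiced after a nasal.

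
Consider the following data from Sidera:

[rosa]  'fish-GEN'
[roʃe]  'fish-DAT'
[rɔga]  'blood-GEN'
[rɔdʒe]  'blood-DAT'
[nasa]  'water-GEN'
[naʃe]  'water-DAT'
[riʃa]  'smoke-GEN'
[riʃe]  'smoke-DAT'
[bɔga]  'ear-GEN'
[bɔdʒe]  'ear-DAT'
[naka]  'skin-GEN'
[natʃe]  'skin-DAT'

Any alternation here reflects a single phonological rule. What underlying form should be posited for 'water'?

The root 'water' surfaces as [nasa] and [naʃe], with a stem-final [s] ~ [ʃ] alternation.
Compare 'smoke', with invariant [ʃ] in [riʃa] and [riʃe]: an analysis with underlying /ʃ/ and a rule producing [s] before the GEN suffix would wrongly predict alternation here too.
The alternation reflects palatalization before a front vowel: /k/, /g/ and /s/ become palato-alveolar [tʃ], [dʒ] and [ʃ] before a front vowel. /s/ is underlying.
The underlying form of 'water' is therefore /nas/.

/nas/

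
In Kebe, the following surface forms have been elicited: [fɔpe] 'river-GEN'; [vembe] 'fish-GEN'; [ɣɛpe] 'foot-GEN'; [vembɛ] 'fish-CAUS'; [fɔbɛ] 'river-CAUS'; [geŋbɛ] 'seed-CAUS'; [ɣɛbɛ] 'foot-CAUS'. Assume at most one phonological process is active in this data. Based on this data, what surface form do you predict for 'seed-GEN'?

[geŋbe]

The GEN morpheme has two allomorphs, [-be] and [-pe].
The CAUS suffix, which begins with [b], is invariant after every stem; so [b] is not altered by any rule here.
The GEN suffix is therefore /-pe/ underlyingly, with post-nasal voicing: voiceless stops become voiced after a nasal.
After 'seed', which ends in a nasal, the suffix surfaces as [-be], giving [geŋbe].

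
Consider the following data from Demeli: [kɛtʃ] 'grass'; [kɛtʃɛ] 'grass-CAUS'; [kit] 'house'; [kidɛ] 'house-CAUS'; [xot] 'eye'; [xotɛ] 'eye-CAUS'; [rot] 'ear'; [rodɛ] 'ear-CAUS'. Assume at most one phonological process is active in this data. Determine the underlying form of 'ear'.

In [rot] and [rodɛ] the final segment of 'ear' alternates: [t] ~ [d].
The stem 'eye' ([xot], [xotɛ]) shows [t] unchanged in both environments, so [t] cannot be basic with [d] derived before the CAUS suffix.
Therefore /d/ is basic and [t] is derived by word-final obstruent devoicing (voiced obstruents become voiceless word-finally).

/rod/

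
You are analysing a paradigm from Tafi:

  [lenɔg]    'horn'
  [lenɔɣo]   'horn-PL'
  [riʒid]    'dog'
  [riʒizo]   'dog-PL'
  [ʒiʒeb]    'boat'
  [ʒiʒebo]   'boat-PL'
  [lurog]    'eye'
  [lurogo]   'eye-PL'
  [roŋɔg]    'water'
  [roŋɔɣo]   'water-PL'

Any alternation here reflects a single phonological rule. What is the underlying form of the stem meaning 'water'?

/roŋɔɣ/

The root 'water' surfaces as [roŋɔg] and [roŋɔɣo], with a stem-final [g] ~ [ɣ] alternation.
The stem 'eye' ([lurog], [lurogo]) shows [g] unchanged in both environments, so [g] cannot be basic with [ɣ] derived before the PL suffix.
The alternation reflects word-final hardening: voiced fricatives become stops word-finally. /ɣ/ is underlying.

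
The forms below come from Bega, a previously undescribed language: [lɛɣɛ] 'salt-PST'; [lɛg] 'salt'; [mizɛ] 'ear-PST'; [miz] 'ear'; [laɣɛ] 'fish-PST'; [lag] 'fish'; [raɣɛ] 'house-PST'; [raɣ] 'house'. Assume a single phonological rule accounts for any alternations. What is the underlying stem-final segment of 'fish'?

The root 'fish' surfaces as [laɣɛ] and [lag], with a stem-final [ɣ] ~ [g] alternation.
Compare 'house', with invariant [ɣ] in [raɣɛ] and [raɣ]: an analysis with underlying /ɣ/ and a rule producing [g] in isolation would wrongly predict alternation here too.
The underlying segment must be /g/; voiced stops become fricatives between vowels, yielding [ɣ] there.

/g/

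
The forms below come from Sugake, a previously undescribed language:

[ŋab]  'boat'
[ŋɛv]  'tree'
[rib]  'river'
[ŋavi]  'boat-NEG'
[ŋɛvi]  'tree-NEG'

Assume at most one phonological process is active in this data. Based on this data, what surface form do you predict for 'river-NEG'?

[rivi]

The stem for 'boat' ends in [b] in [ŋab] but [v] in [ŋavi].
The stem 'tree' ([ŋɛv], [ŋɛvi]) shows [v] unchanged in both environments, so [v] cannot be basic with [b] derived in isolation.
So /b/ is underlying, and a rule of intervocalic spirantization — voiced stops become fricatives between vowels — gives [v].
The one attested form of 'river', [rib], shows underlying /rib/. Applying the same rule between vowels gives [rivi].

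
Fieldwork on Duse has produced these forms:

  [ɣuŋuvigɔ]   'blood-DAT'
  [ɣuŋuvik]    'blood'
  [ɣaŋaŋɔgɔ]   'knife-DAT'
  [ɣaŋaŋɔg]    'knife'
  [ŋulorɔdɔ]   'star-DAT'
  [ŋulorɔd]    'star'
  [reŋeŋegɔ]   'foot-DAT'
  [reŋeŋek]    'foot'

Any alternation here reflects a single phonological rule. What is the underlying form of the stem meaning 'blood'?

/ɣuŋuvik/

In [ɣuŋuvigɔ] and [ɣuŋuvik] the final segment of 'blood' alternates: [g] ~ [k].
If /g/ were underlying and a rule turned it into [k] in isolation, 'knife' would also alternate; but it has [g] in both [ɣaŋaŋɔgɔ] and [ɣaŋaŋɔg].
The underlying segment must be /k/; voiceless stops become voiced between vowels, yielding [g] there.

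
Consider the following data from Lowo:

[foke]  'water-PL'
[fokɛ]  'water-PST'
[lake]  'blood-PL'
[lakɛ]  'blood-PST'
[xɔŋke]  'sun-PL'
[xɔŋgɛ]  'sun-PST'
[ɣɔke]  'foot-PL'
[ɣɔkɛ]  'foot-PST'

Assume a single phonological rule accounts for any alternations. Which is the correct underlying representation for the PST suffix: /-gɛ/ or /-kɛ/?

/-gɛ/

The PST suffix surfaces as [-gɛ] and [-kɛ], depending on the final segment of the stem.
By contrast the PL suffix keeps its initial [k] throughout — that segment must be underlying.
The PST suffix is therefore /-gɛ/ underlyingly, with post-vocalic devoicing: voiced stops become voiceless after a vowel.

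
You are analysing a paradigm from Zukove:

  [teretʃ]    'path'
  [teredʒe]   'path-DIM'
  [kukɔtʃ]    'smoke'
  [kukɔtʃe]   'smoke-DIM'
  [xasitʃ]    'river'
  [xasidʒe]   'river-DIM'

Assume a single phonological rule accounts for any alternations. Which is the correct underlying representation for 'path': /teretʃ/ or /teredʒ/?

The root 'path' surfaces as [teretʃ] and [teredʒe], with a stem-final [tʃ] ~ [dʒ] alternation.
Compare 'smoke', with invariant [tʃ] in [kukɔtʃ] and [kukɔtʃe]: an analysis with underlying /tʃ/ and a rule producing [dʒ] before the DIM suffix would wrongly predict alternation here too.
Therefore /dʒ/ is basic and [tʃ] is derived by word-final obstruent devoicing (voiced obstruents become voiceless word-finally).

/teredʒ/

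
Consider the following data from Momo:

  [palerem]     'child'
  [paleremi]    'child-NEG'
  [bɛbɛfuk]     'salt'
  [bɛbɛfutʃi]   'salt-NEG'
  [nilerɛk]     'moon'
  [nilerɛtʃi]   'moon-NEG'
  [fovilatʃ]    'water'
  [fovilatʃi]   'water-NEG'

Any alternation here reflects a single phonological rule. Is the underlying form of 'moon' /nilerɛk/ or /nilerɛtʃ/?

The root 'moon' surfaces as [nilerɛk] and [nilerɛtʃi], with a stem-final [k] ~ [tʃ] alternation.
Compare 'water', with invariant [tʃ] in [fovilatʃ] and [fovilatʃi]: an analysis with underlying /tʃ/ and a rule producing [k] in isolation would wrongly predict alternation here too.
Therefore /k/ is basic and [tʃ] is derived by palatalization before a front vowel (/k/ becomes palato-alveolar [tʃ] before a front vowel).

/nilerɛk/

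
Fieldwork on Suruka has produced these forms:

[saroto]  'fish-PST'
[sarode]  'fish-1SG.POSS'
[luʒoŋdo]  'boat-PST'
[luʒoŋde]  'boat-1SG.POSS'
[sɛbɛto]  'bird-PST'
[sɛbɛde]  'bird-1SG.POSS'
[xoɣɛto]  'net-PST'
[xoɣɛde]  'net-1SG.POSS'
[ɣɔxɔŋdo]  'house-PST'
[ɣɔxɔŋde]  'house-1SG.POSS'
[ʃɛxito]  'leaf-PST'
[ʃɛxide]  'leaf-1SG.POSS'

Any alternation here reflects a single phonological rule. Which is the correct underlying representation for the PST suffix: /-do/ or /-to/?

/-to/

The PST morpheme has two allomorphs, [-do] and [-to].
By contrast the 1SG.POSS suffix keeps its initial [d] throughout — that segment must be underlying.
The PST suffix is therefore /-to/ underlyingly, with post-nasal voicing: voiceless stops become voiced after a nasal.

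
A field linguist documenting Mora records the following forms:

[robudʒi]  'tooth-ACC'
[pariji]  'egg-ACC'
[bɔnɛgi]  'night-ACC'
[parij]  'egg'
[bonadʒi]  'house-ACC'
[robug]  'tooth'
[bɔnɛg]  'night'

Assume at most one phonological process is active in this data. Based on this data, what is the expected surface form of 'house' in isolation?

[bonag]

The root 'tooth' surfaces as [robug] and [robudʒi], with a stem-final [g] ~ [dʒ] alternation.
Compare 'night', with invariant [g] in [bɔnɛg] and [bɔnɛgi]: an analysis with underlying /g/ and a rule producing [dʒ] before the ACC suffix would wrongly predict alternation here too.
The underlying segment must be /dʒ/; palato-alveolar /dʒ/ becomes [g] when no front vowel follows, yielding [g] there.
The one attested form of 'house', [bonadʒi], shows underlying /bonadʒ/. Applying the same rule when no front vowel follows gives [bonag].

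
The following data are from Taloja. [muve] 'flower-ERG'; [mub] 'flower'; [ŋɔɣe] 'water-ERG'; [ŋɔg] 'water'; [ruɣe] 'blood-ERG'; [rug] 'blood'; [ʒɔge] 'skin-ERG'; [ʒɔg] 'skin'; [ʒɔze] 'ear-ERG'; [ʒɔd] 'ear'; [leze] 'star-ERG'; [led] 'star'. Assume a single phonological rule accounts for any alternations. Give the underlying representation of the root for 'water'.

The stem for 'water' ends in [ɣ] in [ŋɔɣe] but [g] in [ŋɔg].
If /g/ were underlying and a rule turned it into [ɣ] before the ERG suffix, 'skin' would also alternate; but it has [g] in both [ʒɔge] and [ʒɔg].
The underlying segment must be /ɣ/; voiced fricatives become stops word-finally, yielding [g] there.

/ŋɔɣ/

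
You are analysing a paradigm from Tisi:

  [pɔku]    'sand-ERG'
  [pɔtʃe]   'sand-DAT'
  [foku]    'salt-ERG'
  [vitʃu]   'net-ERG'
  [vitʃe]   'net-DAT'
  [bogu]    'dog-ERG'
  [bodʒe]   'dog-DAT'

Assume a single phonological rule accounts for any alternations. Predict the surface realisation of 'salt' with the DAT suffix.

'sand' shows [k] ~ [tʃ] at the end of the stem ([pɔku] vs [pɔtʃe]).
The stem 'net' ([vitʃu], [vitʃe]) shows [tʃ] unchanged in both environments, so [tʃ] cannot be basic with [k] derived before the ERG suffix.
The underlying segment must be /k/; /k/ and /g/ become palato-alveolar [tʃ] and [dʒ] before a front vowel, yielding [tʃ] there.
The one attested form of 'salt', [foku], shows underlying /fok/. Applying the same rule before a front vowel gives [fotʃe].

[fotʃe]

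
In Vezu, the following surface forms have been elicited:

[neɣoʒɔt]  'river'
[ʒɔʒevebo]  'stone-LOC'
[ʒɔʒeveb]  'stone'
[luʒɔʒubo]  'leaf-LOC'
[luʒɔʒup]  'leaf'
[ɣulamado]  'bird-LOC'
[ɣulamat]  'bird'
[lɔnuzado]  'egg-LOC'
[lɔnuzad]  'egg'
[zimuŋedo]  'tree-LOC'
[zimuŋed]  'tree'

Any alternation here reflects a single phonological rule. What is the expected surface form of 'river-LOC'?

The stem for 'bird' ends in [d] in [ɣulamado] but [t] in [ɣulamat].
If /d/ were underlying and a rule turned it into [t] in isolation, 'tree' would also alternate; but it has [d] in both [zimuŋedo] and [zimuŋed].
The alternation reflects intervocalic voicing: voiceless stops become voiced between vowels. /t/ is underlying.
From [neɣoʒɔt] the stem 'river' is /neɣoʒɔt/; between vowels this yields [neɣoʒɔdo].

[neɣoʒɔdo]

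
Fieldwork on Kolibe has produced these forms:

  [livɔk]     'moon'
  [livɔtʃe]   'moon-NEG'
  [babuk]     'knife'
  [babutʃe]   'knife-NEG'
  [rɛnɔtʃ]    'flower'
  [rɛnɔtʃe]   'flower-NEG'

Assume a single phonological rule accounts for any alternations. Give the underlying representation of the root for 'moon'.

/livɔk/

'moon' shows [k] ~ [tʃ] at the end of the stem ([livɔk] vs [livɔtʃe]).
The stem 'flower' ([rɛnɔtʃ], [rɛnɔtʃe]) shows [tʃ] unchanged in both environments, so [tʃ] cannot be basic with [k] derived in isolation.
The alternation reflects palatalization before a front vowel: /k/ becomes palato-alveolar [tʃ] before a front vowel. /k/ is underlying.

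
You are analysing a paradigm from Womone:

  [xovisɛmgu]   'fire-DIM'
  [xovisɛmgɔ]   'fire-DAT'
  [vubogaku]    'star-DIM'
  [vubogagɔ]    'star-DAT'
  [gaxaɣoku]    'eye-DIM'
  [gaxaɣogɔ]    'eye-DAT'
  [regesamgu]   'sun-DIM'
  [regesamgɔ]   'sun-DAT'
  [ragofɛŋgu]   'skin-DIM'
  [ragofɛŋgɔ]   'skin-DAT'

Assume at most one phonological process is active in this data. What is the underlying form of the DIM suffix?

The DIM morpheme has two allomorphs, [-gu] and [-ku].
By contrast the DAT suffix keeps its initial [g] throughout — that segment must be underlying.
The DIM suffix is therefore /-ku/ underlyingly, with post-nasal voicing: voiceless stops become voiced after a nasal.

/-ku/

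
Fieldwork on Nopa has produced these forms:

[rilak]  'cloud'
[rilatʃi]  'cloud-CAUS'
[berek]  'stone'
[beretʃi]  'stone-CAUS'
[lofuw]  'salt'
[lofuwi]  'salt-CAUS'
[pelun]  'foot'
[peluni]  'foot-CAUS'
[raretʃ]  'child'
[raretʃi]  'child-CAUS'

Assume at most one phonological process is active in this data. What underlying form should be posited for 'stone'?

/berek/

'stone' shows [k] ~ [tʃ] at the end of the stem ([berek] vs [beretʃi]).
The stem 'child' ([raretʃ], [raretʃi]) shows [tʃ] unchanged in both environments, so [tʃ] cannot be basic with [k] derived in isolation.
Therefore /k/ is basic and [tʃ] is derived by palatalization before a front vowel (/k/ becomes palato-alveolar [tʃ] before a front vowel).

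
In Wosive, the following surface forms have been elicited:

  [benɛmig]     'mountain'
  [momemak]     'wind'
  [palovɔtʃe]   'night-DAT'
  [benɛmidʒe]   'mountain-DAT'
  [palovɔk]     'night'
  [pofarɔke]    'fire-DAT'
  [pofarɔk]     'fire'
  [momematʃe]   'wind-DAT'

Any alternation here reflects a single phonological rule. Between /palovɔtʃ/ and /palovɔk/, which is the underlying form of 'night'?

/palovɔtʃ/

The root 'night' surfaces as [palovɔk] and [palovɔtʃe], with a stem-final [k] ~ [tʃ] alternation.
Compare 'fire', with invariant [k] in [pofarɔk] and [pofarɔke]: an analysis with underlying /k/ and a rule producing [tʃ] before the DAT suffix would wrongly predict alternation here too.
Therefore /tʃ/ is basic and [k] is derived by depalatalization (palato-alveolar /tʃ/ and /dʒ/ become [k] and [g] when no front vowel follows).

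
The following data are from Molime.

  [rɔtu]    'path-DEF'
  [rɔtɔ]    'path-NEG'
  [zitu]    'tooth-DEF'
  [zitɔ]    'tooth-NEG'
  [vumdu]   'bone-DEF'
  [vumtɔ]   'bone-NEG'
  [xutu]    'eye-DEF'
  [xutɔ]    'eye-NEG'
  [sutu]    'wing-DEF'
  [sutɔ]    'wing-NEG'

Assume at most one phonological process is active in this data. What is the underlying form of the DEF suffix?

/-du/

The DEF morpheme has two allomorphs, [-du] and [-tu].
The NEG suffix, which begins with [t], is invariant after every stem; so [t] is not altered by any rule here.
So the underlying form is /-du/, and voiced stops become voiceless after a vowel.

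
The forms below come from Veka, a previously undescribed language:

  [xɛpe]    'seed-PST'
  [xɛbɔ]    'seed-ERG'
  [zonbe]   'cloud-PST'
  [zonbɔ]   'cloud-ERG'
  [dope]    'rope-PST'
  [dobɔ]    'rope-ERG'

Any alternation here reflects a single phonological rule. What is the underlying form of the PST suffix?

/-pe/

The PST morpheme has two allomorphs, [-be] and [-pe].
By contrast the ERG suffix keeps its initial [b] throughout — that segment must be underlying.
So the underlying form is /-pe/, and voiceless stops become voiced after a nasal.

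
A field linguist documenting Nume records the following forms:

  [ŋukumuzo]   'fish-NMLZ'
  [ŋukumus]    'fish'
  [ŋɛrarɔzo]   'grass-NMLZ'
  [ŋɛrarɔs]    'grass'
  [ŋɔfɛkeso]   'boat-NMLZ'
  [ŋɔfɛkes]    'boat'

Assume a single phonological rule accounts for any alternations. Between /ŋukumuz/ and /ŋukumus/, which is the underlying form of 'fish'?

/ŋukumuz/

In [ŋukumuzo] and [ŋukumus] the final segment of 'fish' alternates: [z] ~ [s].
If /s/ were underlying and a rule turned it into [z] before the NMLZ suffix, 'boat' would also alternate; but it has [s] in both [ŋɔfɛkeso] and [ŋɔfɛkes].
Therefore /z/ is basic and [s] is derived by word-final obstruent devoicing (voiced obstruents become voiceless word-finally).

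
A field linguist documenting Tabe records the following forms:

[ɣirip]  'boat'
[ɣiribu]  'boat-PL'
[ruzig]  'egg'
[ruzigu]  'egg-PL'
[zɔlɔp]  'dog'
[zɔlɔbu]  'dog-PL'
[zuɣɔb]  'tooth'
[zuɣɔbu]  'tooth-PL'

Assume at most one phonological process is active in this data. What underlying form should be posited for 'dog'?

'dog' shows [p] ~ [b] at the end of the stem ([zɔlɔp] vs [zɔlɔbu]).
The stem 'tooth' ([zuɣɔb], [zuɣɔbu]) shows [b] unchanged in both environments, so [b] cannot be basic with [p] derived in isolation.
The underlying segment must be /p/; voiceless stops become voiced between vowels, yielding [b] there.
The underlying form of 'dog' is therefore /zɔlɔp/.

/zɔlɔp/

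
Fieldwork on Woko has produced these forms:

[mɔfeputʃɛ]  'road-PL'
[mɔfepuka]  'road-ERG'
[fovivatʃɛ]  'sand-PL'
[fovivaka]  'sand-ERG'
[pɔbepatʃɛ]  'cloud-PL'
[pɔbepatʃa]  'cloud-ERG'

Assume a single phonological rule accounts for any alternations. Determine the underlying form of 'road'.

/mɔfepuk/

The root 'road' surfaces as [mɔfeputʃɛ] and [mɔfepuka], with a stem-final [tʃ] ~ [k] alternation.
Compare 'cloud', with invariant [tʃ] in [pɔbepatʃɛ] and [pɔbepatʃa]: an analysis with underlying /tʃ/ and a rule producing [k] before the ERG suffix would wrongly predict alternation here too.
Therefore /k/ is basic and [tʃ] is derived by palatalization before a front vowel (/k/ becomes palato-alveolar [tʃ] before a front vowel).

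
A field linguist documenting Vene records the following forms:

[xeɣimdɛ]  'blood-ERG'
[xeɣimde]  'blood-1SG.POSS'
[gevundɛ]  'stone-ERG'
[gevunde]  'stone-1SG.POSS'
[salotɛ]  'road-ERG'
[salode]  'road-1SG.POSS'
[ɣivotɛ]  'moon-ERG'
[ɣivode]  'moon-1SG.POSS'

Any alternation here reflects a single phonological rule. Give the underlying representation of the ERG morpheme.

/-tɛ/

The ERG suffix surfaces as [-dɛ] and [-tɛ], depending on the final segment of the stem.
The 1SG.POSS suffix, which begins with [d], is invariant after every stem; so [d] is not altered by any rule here.
The ERG suffix is therefore /-tɛ/ underlyingly, with post-nasal voicing: voiceless stops become voiced after a nasal.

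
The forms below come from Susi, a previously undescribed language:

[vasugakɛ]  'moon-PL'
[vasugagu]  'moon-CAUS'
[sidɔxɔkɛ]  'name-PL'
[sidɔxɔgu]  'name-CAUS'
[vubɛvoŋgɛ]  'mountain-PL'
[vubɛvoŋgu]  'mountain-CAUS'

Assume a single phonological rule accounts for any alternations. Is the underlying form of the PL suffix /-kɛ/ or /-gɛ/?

The PL suffix surfaces as [-gɛ] and [-kɛ], depending on the final segment of the stem.
The CAUS suffix, which begins with [g], is invariant after every stem; so [g] is not altered by any rule here.
The PL suffix is therefore /-kɛ/ underlyingly, with post-nasal voicing: voiceless stops become voiced after a nasal.

/-kɛ/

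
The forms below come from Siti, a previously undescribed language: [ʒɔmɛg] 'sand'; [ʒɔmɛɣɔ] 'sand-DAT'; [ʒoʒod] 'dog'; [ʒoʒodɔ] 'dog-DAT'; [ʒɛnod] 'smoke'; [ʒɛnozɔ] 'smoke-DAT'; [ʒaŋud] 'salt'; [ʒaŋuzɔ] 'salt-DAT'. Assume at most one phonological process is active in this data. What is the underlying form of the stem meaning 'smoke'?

In [ʒɛnod] and [ʒɛnozɔ] the final segment of 'smoke' alternates: [d] ~ [z].
But 'dog' keeps [d] in both environments ([ʒoʒod], [ʒoʒodɔ]), so there is no rule changing /d/ to [z] before the DAT suffix.
Therefore /z/ is basic and [d] is derived by word-final hardening (voiced fricatives become stops word-finally).

/ʒɛnoz/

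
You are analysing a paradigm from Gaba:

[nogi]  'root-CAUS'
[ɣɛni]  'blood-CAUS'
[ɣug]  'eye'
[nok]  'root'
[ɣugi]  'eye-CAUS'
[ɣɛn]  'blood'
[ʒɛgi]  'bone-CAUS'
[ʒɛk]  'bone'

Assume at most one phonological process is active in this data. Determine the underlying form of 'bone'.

/ʒɛk/

The root 'bone' surfaces as [ʒɛgi] and [ʒɛk], with a stem-final [g] ~ [k] alternation.
But 'eye' keeps [g] in both environments ([ɣugi], [ɣug]), so there is no rule changing /g/ to [k] in isolation.
Therefore /k/ is basic and [g] is derived by intervocalic voicing (voiceless stops become voiced between vowels).
So 'bone' = /ʒɛk/.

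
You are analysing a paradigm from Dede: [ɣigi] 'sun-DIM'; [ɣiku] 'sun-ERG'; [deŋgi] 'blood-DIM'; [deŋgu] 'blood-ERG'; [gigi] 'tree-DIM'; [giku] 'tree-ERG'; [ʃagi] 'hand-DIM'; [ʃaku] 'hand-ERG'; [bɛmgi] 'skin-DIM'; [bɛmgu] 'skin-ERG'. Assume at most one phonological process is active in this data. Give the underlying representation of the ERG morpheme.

/-ku/

The ERG suffix surfaces as [-gu] and [-ku], depending on the final segment of the stem.
By contrast the DIM suffix keeps its initial [g] throughout — that segment must be underlying.
So the underlying form is /-ku/, and voiceless stops become voiced after a nasal.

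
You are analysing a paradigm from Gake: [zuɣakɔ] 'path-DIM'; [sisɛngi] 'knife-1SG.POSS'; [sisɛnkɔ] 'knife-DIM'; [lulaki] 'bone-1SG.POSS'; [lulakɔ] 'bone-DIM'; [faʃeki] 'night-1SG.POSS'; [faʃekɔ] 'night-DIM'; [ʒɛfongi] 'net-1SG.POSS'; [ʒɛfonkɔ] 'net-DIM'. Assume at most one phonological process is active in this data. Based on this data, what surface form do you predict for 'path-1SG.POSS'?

The 1SG.POSS suffix surfaces as [-gi] and [-ki], depending on the final segment of the stem.
The DIM suffix, which begins with [k], is invariant after every stem; so [k] is not altered by any rule here.
So the underlying form is /-gi/, and voiced stops become voiceless after a vowel.
After 'path', which ends in a vowel, the suffix surfaces as [-ki], giving [zuɣaki].

[zuɣaki]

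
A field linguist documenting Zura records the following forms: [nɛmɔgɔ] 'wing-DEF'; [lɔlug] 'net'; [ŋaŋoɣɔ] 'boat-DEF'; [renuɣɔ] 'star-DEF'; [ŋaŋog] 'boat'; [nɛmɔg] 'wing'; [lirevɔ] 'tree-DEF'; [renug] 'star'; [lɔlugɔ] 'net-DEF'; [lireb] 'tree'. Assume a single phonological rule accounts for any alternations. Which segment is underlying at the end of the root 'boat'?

/ɣ/

In [ŋaŋoɣɔ] and [ŋaŋog] the final segment of 'boat' alternates: [ɣ] ~ [g].
Compare 'wing', with invariant [g] in [nɛmɔgɔ] and [nɛmɔg]: an analysis with underlying /g/ and a rule producing [ɣ] before the DEF suffix would wrongly predict alternation here too.
Therefore /ɣ/ is basic and [g] is derived by word-final hardening (voiced fricatives become stops word-finally).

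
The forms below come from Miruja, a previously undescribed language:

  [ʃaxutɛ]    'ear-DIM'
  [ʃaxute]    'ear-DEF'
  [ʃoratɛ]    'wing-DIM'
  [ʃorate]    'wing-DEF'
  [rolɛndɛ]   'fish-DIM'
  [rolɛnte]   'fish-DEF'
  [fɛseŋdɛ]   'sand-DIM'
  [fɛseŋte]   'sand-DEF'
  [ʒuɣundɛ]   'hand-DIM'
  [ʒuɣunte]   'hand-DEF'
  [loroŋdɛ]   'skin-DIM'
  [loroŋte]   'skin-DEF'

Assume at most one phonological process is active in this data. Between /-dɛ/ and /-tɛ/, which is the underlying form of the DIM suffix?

/-dɛ/

The DIM morpheme has two allomorphs, [-dɛ] and [-tɛ].
The DEF suffix, which begins with [t], is invariant after every stem; so [t] is not altered by any rule here.
The DIM suffix is therefore /-dɛ/ underlyingly, with post-vocalic devoicing: voiced stops become voiceless after a vowel.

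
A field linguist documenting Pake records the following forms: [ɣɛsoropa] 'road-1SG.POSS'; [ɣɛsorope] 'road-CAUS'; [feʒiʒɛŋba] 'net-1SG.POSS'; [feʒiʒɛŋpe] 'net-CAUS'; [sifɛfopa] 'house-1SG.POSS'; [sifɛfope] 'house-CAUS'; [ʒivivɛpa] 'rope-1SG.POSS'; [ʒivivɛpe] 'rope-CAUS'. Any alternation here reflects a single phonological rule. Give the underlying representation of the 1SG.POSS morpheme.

/-ba/

The 1SG.POSS morpheme has two allomorphs, [-ba] and [-pa].
The CAUS suffix, which begins with [p], is invariant after every stem; so [p] is not altered by any rule here.
The 1SG.POSS suffix is therefore /-ba/ underlyingly, with post-vocalic devoicing: voiced stops become voiceless after a vowel.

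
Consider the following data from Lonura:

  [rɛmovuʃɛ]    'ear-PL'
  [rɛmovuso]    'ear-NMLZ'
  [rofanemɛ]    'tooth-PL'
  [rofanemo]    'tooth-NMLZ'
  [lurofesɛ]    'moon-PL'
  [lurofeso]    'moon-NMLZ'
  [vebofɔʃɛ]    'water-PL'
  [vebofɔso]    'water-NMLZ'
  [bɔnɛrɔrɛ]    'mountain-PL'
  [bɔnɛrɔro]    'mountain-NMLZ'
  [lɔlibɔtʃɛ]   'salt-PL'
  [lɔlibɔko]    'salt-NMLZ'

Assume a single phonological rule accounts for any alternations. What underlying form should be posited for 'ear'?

/rɛmovuʃ/

The stem for 'ear' ends in [ʃ] in [rɛmovuʃɛ] but [s] in [rɛmovuso].
The stem 'moon' ([lurofesɛ], [lurofeso]) shows [s] unchanged in both environments, so [s] cannot be basic with [ʃ] derived before the PL suffix.
So /ʃ/ is underlying, and a rule of depalatalization — palato-alveolar /tʃ/ and /ʃ/ become [k] and [s] when no front vowel follows — gives [s].
Hence 'ear' is /rɛmovuʃ/ underlyingly.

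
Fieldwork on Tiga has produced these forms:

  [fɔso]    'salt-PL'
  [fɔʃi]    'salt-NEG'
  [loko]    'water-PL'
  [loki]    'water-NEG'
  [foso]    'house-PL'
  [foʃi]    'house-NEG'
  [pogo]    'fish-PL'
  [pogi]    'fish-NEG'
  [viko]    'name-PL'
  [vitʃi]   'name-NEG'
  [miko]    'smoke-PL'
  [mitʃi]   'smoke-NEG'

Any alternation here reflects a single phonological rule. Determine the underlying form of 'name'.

/vitʃ/

The stem for 'name' ends in [k] in [viko] but [tʃ] in [vitʃi].
Compare 'water', with invariant [k] in [loko] and [loki]: an analysis with underlying /k/ and a rule producing [tʃ] before the NEG suffix would wrongly predict alternation here too.
The underlying segment must be /tʃ/; palato-alveolar /tʃ/ and /ʃ/ become [k] and [s] when no front vowel follows, yielding [k] there.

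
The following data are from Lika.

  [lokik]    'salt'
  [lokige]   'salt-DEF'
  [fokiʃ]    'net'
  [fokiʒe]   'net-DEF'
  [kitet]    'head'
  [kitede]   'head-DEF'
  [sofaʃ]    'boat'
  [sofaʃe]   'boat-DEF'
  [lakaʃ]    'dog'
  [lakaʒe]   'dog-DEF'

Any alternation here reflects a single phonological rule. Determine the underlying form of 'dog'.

/lakaʒ/

In [lakaʃ] and [lakaʒe] the final segment of 'dog' alternates: [ʃ] ~ [ʒ].
If /ʃ/ were underlying and a rule turned it into [ʒ] before the DEF suffix, 'boat' would also alternate; but it has [ʃ] in both [sofaʃ] and [sofaʃe].
So /ʒ/ is underlying, and a rule of word-final obstruent devoicing — voiced obstruents become voiceless word-finally — gives [ʃ].
The underlying form of 'dog' is therefore /lakaʒ/.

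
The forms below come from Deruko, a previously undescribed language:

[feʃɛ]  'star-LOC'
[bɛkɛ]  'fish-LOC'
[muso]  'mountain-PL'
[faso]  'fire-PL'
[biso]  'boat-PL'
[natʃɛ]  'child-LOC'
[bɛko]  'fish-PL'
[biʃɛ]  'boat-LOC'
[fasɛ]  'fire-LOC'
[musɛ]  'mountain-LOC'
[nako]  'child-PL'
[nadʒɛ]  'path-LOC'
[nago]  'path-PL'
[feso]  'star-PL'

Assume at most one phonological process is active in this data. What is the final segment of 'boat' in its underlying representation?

/ʃ/

The root 'boat' surfaces as [biso] and [biʃɛ], with a stem-final [s] ~ [ʃ] alternation.
But 'fire' keeps [s] in both environments ([faso], [fasɛ]), so there is no rule changing /s/ to [ʃ] before the LOC suffix.
The underlying segment must be /ʃ/; palato-alveolar /tʃ/, /dʒ/ and /ʃ/ become [k], [g] and [s] when no front vowel follows, yielding [s] there.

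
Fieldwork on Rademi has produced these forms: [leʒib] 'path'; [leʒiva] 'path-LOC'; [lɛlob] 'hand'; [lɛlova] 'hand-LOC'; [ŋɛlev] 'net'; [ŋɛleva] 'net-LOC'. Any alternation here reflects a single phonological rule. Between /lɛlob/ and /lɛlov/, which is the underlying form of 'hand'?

'hand' shows [b] ~ [v] at the end of the stem ([lɛlob] vs [lɛlova]).
The stem 'net' ([ŋɛlev], [ŋɛleva]) shows [v] unchanged in both environments, so [v] cannot be basic with [b] derived in isolation.
The underlying segment must be /b/; voiced stops become fricatives between vowels, yielding [v] there.

/lɛlob/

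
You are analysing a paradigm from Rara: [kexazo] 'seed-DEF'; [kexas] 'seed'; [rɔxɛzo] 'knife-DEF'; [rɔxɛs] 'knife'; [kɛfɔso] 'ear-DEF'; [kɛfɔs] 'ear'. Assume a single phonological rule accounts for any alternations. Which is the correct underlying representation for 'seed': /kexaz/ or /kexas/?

/kexaz/

In [kexazo] and [kexas] the final segment of 'seed' alternates: [z] ~ [s].
But 'ear' keeps [s] in both environments ([kɛfɔso], [kɛfɔs]), so there is no rule changing /s/ to [z] before the DEF suffix.
The underlying segment must be /z/; voiced obstruents become voiceless word-finally, yielding [s] there.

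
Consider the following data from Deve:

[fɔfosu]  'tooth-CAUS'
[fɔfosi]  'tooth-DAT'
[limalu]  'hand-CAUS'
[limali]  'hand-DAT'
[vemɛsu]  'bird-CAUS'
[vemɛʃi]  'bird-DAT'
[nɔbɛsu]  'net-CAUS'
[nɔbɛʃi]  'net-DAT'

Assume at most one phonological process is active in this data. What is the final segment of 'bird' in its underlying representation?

'bird' shows [s] ~ [ʃ] at the end of the stem ([vemɛsu] vs [vemɛʃi]).
But 'tooth' keeps [s] in both environments ([fɔfosu], [fɔfosi]), so there is no rule changing /s/ to [ʃ] before the DAT suffix.
The alternation reflects depalatalization: palato-alveolar /ʃ/ becomes [s] when no front vowel follows. /ʃ/ is underlying.

/ʃ/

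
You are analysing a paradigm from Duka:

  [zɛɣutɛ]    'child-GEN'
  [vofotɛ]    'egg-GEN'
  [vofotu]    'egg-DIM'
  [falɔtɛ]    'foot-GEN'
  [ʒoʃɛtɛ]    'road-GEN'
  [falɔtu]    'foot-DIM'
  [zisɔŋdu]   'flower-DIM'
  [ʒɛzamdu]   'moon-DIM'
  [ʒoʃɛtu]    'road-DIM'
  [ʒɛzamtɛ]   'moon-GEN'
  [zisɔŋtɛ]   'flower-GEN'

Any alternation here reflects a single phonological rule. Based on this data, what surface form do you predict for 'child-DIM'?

[zɛɣutu]

The DIM suffix surfaces as [-du] and [-tu], depending on the final segment of the stem.
By contrast the GEN suffix keeps its initial [t] throughout — that segment must be underlying.
So the underlying form is /-du/, and voiced stops become voiceless after a vowel.
After 'child', which ends in a vowel, the suffix surfaces as [-tu], giving [zɛɣutu].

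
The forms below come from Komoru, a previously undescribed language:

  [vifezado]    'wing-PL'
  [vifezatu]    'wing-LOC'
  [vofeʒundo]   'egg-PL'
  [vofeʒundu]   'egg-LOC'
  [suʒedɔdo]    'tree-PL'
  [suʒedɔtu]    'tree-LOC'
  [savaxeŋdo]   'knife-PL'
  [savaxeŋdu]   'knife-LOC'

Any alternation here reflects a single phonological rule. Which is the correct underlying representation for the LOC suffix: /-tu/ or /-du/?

The LOC suffix surfaces as [-du] and [-tu], depending on the final segment of the stem.
The PL suffix, which begins with [d], is invariant after every stem; so [d] is not altered by any rule here.
So the underlying form is /-tu/, and voiceless stops become voiced after a nasal.

/-tu/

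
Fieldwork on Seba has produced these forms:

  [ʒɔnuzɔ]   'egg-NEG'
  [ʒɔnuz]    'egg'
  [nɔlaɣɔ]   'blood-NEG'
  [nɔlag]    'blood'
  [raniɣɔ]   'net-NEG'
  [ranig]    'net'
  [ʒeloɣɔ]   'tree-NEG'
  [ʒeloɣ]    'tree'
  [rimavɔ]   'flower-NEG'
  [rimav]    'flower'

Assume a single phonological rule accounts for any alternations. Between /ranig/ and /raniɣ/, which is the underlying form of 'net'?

/ranig/

'net' shows [ɣ] ~ [g] at the end of the stem ([raniɣɔ] vs [ranig]).
If /ɣ/ were underlying and a rule turned it into [g] in isolation, 'tree' would also alternate; but it has [ɣ] in both [ʒeloɣɔ] and [ʒeloɣ].
The alternation reflects intervocalic spirantization: voiced stops become fricatives between vowels. /g/ is underlying.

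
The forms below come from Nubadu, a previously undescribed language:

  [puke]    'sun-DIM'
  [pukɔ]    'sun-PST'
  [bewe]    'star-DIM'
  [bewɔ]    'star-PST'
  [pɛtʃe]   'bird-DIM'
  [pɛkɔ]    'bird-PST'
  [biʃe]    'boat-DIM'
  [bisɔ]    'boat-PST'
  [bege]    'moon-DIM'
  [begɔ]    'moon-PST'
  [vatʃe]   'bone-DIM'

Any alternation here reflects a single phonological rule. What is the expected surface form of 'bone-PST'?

[vakɔ]

The root 'bird' surfaces as [pɛtʃe] and [pɛkɔ], with a stem-final [tʃ] ~ [k] alternation.
The stem 'sun' ([puke], [pukɔ]) shows [k] unchanged in both environments, so [k] cannot be basic with [tʃ] derived before the DIM suffix.
The underlying segment must be /tʃ/; palato-alveolar /tʃ/ and /ʃ/ become [k] and [s] when no front vowel follows, yielding [k] there.
The one attested form of 'bone', [vatʃe], shows underlying /vatʃ/. Applying the same rule when no front vowel follows gives [vakɔ].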